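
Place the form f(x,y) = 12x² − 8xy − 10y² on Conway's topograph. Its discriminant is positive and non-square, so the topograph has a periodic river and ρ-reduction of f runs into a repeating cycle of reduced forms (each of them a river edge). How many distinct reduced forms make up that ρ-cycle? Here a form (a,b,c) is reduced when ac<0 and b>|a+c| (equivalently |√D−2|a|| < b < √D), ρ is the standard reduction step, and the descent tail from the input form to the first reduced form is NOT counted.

D = 544, ⌊√D⌋ = 23
descent: ρ → (-10,8,12)  [lands on river]
river: ρ → (12,16,-6)
river: ρ → (-6,20,6)
river: ρ → (6,16,-12)
river: ρ → (-12,8,10)
river: ρ → (10,12,-10)
ρ-cycle length = 6 (tail of 1 descent step not counted)

6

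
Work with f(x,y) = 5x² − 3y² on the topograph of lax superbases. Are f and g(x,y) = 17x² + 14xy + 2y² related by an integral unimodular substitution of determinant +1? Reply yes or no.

D₁ = 60, D₂ = 60
river cycle of f (length 2): (-3, 6, 2), (2, 6, -3)
river cycle of g (length 2): (2, 6, -3), (-3, 6, 2)
cycles coincide ⇒ equivalent

yes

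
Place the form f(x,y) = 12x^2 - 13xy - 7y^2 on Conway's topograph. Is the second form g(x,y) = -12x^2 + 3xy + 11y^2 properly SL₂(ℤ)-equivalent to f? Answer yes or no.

D₁ = 505, D₂ = 537
discriminants differ ⇒ not SL₂(ℤ)-equivalent

no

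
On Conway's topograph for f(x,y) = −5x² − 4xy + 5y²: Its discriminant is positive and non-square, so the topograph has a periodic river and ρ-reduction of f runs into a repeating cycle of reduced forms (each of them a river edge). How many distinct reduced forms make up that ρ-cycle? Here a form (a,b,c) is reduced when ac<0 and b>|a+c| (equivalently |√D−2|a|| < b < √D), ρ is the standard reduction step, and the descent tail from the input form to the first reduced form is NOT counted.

D = 116, ⌊√D⌋ = 10
descent: ρ → (5,4,-5)  [lands on river]
river: ρ → (-5,6,4)
river: ρ → (4,10,-1)
river: ρ → (-1,10,4)
river: ρ → (4,6,-5)
river: ρ → (-5,4,5)
river: ρ → (5,6,-4)
river: ρ → (-4,10,1)
river: ρ → (1,10,-4)
river: ρ → (-4,6,5)
ρ-cycle length = 10 (tail of 1 descent step not counted)

10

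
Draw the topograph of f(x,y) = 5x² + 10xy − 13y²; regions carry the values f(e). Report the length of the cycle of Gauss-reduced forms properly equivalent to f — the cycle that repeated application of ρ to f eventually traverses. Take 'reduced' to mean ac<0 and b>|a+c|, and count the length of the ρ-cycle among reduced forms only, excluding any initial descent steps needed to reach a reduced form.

D = 360, ⌊√D⌋ = 18
river: ρ → (-13,16,2)
river: ρ → (2,16,-13)
river: ρ → (-13,10,5)
river: ρ → (5,10,-13)
ρ-cycle length = 4 (tail of 0 descent steps not counted)

4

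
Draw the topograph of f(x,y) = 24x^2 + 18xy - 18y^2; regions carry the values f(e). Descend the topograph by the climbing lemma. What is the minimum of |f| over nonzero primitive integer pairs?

river: ρ → (-18,18,24)
river: ρ → (24,30,-12)
river: ρ → (-12,42,6)
river: ρ → (6,42,-12)
river: ρ → (-12,30,24)
river: ρ → (24,18,-18)
closes: descent 0, river 6
min |a| on river = 6

6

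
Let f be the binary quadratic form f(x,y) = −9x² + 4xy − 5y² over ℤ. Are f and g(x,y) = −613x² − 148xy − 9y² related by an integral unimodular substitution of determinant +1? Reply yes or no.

D₁ = -164, D₂ = -164
f is negative-definite; reduce −f:
−f: flip: (9,-4,5)→(5,4,9)
−f: reduced (well bottom): (5,4,9) with a≤c, −a<b≤a
flip sign back: reduced form of f is (-5,-4,-9)
g is negative-definite; reduce −g:
−g: flip: (613,148,9)→(9,-148,613)
−g: translate: b→-4 (≡-148 mod 18), so (9,-148,613)→(9,-4,5)
−g: flip: (9,-4,5)→(5,4,9)
−g: reduced (well bottom): (5,4,9) with a≤c, −a<b≤a
flip sign back: reduced form of g is (-5,-4,-9)
reduced forms (-5, -4, -9) vs (-5, -4, -9) ⇒ equivalent

yes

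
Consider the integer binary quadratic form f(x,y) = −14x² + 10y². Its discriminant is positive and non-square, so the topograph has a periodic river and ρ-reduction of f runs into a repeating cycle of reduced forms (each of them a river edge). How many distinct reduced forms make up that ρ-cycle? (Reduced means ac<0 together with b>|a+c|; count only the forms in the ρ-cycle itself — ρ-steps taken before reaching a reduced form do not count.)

D = 560, ⌊√D⌋ = 23
descent: ρ → (10,20,-4)  [lands on river]
river: ρ → (-4,20,10)
ρ-cycle length = 2 (tail of 1 descent step not counted)

2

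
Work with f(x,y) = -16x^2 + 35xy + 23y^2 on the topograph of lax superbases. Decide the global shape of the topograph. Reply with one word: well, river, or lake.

D = b²−4ac = 35² − 4·(-16)·23 = 2697
D > 0 non-square ⇒ indefinite ⇒ periodic river

river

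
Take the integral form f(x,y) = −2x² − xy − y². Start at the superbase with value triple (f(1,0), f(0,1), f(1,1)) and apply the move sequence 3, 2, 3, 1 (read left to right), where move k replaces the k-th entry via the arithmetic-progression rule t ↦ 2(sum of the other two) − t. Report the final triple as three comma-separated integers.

start (-2,-1,-4) = (f(1,0),f(0,1),f(1,1))
replace slot 3: 2·((-2)+(-1)) − (-4) = -2 → (-2,-1,-2)
replace slot 2: 2·((-2)+(-2)) − (-1) = -7 → (-2,-7,-2)
replace slot 3: 2·((-2)+(-7)) − (-2) = -16 → (-2,-7,-16)
replace slot 1: 2·((-7)+(-16)) − (-2) = -44 → (-44,-7,-16)

-44,-7,-16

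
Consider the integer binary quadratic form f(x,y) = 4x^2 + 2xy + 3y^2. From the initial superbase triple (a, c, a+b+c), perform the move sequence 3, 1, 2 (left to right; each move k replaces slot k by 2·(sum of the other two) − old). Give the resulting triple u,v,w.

start (4,3,9) = (f(1,0),f(0,1),f(1,1))
replace slot 3: 2·(4+3) − 9 = 5 → (4,3,5)
replace slot 1: 2·(3+5) − 4 = 12 → (12,3,5)
replace slot 2: 2·(12+5) − 3 = 31 → (12,31,5)

12,31,5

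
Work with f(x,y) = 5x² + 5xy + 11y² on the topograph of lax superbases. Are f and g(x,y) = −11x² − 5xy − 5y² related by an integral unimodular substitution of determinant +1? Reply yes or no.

D₁ = -195, D₂ = -195
f: reduced (well bottom): (5,5,11) with a≤c, −a<b≤a
g is negative-definite; reduce −g:
−g: flip: (11,5,5)→(5,-5,11)
−g: translate: b→5 (≡-5 mod 10), so (5,-5,11)→(5,5,11)
−g: reduced (well bottom): (5,5,11) with a≤c, −a<b≤a
flip sign back: reduced form of g is (-5,-5,-11)
reduced forms (5, 5, 11) vs (-5, -5, -11) ⇒ inequivalent

no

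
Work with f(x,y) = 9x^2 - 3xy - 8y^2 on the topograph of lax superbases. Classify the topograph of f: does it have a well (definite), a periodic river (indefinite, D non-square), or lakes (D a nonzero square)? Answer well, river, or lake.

D = b²−4ac = (-3)² − 4·9·(-8) = 297
D > 0 non-square ⇒ indefinite ⇒ periodic river

river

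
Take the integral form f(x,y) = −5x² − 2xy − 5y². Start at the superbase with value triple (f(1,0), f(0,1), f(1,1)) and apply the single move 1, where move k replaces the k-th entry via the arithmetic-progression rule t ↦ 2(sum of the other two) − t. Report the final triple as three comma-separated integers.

start (-5,-5,-12) = (f(1,0),f(0,1),f(1,1))
replace slot 1: 2·((-5)+(-12)) − (-5) = -29 → (-29,-5,-12)

-29,-5,-12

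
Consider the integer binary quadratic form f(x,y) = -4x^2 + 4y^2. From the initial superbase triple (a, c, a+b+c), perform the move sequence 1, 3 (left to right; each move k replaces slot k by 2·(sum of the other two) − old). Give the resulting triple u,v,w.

start (-4,4,0) = (f(1,0),f(0,1),f(1,1))
replace slot 1: 2·(4+0) − (-4) = 12 → (12,4,0)
replace slot 3: 2·(12+4) − 0 = 32 → (12,4,32)

12,4,32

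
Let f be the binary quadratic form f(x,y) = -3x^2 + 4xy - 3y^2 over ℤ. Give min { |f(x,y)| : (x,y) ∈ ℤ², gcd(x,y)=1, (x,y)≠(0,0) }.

translate: b→2 (≡-4 mod 6), so (3,-4,3)→(3,2,2)
flip: (3,2,2)→(2,-2,3)
translate: b→2 (≡-2 mod 4), so (2,-2,3)→(2,2,3)
reduced (well bottom): (2,2,3) with a≤c, −a<b≤a
well minimum |f| = |-2| = 2 (negative-definite)

2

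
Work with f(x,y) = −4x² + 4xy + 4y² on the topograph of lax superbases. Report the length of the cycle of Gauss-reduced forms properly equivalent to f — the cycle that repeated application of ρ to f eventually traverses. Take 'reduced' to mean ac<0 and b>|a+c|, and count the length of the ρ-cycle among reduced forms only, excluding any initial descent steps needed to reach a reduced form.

D = 80, ⌊√D⌋ = 8
river: ρ → (4,4,-4)
river: ρ → (-4,4,4)
ρ-cycle length = 2 (tail of 0 descent steps not counted)

2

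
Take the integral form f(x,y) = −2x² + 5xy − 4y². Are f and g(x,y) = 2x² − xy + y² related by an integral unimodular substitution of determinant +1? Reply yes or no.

D₁ = -7, D₂ = -7
f is negative-definite; reduce −f:
−f: translate: b→-1 (≡-5 mod 4), so (2,-5,4)→(2,-1,1)
−f: flip: (2,-1,1)→(1,1,2)
−f: reduced (well bottom): (1,1,2) with a≤c, −a<b≤a
flip sign back: reduced form of f is (-1,-1,-2)
g: flip: (2,-1,1)→(1,1,2)
g: reduced (well bottom): (1,1,2) with a≤c, −a<b≤a
reduced forms (-1, -1, -2) vs (1, 1, 2) ⇒ inequivalent

no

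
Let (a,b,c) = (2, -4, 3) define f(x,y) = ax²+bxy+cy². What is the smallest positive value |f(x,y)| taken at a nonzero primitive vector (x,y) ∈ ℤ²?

translate: b→0 (≡-4 mod 4), so (2,-4,3)→(2,0,1)
flip: (2,0,1)→(1,0,2)
reduced (well bottom): (1,0,2) with a≤c, −a<b≤a
well minimum = a = 1

1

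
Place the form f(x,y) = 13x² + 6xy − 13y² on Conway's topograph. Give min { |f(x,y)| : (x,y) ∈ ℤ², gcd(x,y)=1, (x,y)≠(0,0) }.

river: ρ → (-13,20,6)
river: ρ → (6,16,-19)
river: ρ → (-19,22,3)
river: ρ → (3,26,-3)
river: ρ → (-3,22,19)
river: ρ → (19,16,-6)
river: ρ → (-6,20,13)
river: ρ → (13,6,-13)
closes: descent 0, river 8
min |a| on river = 3

3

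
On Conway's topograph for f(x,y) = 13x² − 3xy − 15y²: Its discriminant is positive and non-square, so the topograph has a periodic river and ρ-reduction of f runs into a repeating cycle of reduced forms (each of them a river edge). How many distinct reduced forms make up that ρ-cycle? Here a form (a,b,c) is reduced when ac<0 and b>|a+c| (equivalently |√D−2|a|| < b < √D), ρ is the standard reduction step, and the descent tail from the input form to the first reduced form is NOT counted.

D = 789, ⌊√D⌋ = 28
descent: ρ → (-15,3,13)  [lands on river]
river: ρ → (13,23,-5)
river: ρ → (-5,27,3)
river: ρ → (3,27,-5)
river: ρ → (-5,23,13)
river: ρ → (13,3,-15)
river: ρ → (-15,27,1)
river: ρ → (1,27,-15)
ρ-cycle length = 8 (tail of 1 descent step not counted)

8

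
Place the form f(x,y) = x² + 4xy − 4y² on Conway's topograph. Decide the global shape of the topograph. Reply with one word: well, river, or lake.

D = b²−4ac = 4² − 4·1·(-4) = 32
D > 0 non-square ⇒ indefinite ⇒ periodic river

river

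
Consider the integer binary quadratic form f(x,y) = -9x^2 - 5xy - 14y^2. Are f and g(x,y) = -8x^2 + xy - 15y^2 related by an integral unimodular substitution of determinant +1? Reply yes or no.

D₁ = -479, D₂ = -479
f is negative-definite; reduce −f:
−f: reduced (well bottom): (9,5,14) with a≤c, −a<b≤a
flip sign back: reduced form of f is (-9,-5,-14)
g is negative-definite; reduce −g:
−g: reduced (well bottom): (8,-1,15) with a≤c, −a<b≤a
flip sign back: reduced form of g is (-8,1,-15)
reduced forms (-9, -5, -14) vs (-8, 1, -15) ⇒ inequivalent

no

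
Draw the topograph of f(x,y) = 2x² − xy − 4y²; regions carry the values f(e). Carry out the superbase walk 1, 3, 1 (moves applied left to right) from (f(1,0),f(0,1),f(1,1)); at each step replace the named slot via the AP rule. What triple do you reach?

start (2,-4,-3) = (f(1,0),f(0,1),f(1,1))
replace slot 1: 2·((-4)+(-3)) − 2 = -16 → (-16,-4,-3)
replace slot 3: 2·((-16)+(-4)) − (-3) = -37 → (-16,-4,-37)
replace slot 1: 2·((-4)+(-37)) − (-16) = -66 → (-66,-4,-37)

-66,-4,-37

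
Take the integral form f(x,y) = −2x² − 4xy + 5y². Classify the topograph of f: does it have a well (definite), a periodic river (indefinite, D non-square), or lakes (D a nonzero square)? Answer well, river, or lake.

D = b²−4ac = (-4)² − 4·(-2)·5 = 56
D > 0 non-square ⇒ indefinite ⇒ periodic river

river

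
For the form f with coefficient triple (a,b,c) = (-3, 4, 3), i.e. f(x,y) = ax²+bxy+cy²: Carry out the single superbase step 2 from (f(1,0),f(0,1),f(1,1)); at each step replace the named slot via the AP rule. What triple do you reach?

start (-3,3,4) = (f(1,0),f(0,1),f(1,1))
replace slot 2: 2·((-3)+4) − 3 = -1 → (-3,-1,4)

-3,-1,4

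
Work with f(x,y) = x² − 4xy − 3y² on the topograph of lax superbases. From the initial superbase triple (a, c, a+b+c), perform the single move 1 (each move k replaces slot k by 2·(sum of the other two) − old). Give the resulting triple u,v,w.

start (1,-3,-6) = (f(1,0),f(0,1),f(1,1))
replace slot 1: 2·((-3)+(-6)) − 1 = -19 → (-19,-3,-6)

-19,-3,-6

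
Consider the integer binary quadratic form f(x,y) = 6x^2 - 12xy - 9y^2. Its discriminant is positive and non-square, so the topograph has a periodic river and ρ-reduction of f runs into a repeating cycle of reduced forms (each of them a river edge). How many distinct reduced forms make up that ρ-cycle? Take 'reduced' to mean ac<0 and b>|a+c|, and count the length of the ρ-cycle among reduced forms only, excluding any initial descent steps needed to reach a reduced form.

D = 360, ⌊√D⌋ = 18
descent: ρ → (-9,12,6)  [lands on river]
river: ρ → (6,12,-9)
river: ρ → (-9,6,9)
river: ρ → (9,12,-6)
river: ρ → (-6,12,9)
river: ρ → (9,6,-9)
ρ-cycle length = 6 (tail of 1 descent step not counted)

6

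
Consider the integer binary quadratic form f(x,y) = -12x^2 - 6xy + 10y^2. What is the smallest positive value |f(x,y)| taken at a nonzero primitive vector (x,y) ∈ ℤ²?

descent: ρ → (10,6,-12)  [lands on river]
river: ρ → (-12,18,4)
river: ρ → (4,22,-2)
river: ρ → (-2,22,4)
river: ρ → (4,18,-12)
river: ρ → (-12,6,10)
river: ρ → (10,14,-8)
river: ρ → (-8,18,6)
river: ρ → (6,18,-8)
river: ρ → (-8,14,10)
closes: descent 1, river 10
min |a| on river = 2

2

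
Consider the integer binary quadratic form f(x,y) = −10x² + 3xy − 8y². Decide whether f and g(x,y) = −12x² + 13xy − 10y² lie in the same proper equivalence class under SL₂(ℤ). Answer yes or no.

D₁ = -311, D₂ = -311
f is negative-definite; reduce −f:
−f: flip: (10,-3,8)→(8,3,10)
−f: reduced (well bottom): (8,3,10) with a≤c, −a<b≤a
flip sign back: reduced form of f is (-8,-3,-10)
g is negative-definite; reduce −g:
−g: translate: b→11 (≡-13 mod 24), so (12,-13,10)→(12,11,9)
−g: flip: (12,11,9)→(9,-11,12)
−g: translate: b→7 (≡-11 mod 18), so (9,-11,12)→(9,7,10)
−g: reduced (well bottom): (9,7,10) with a≤c, −a<b≤a
flip sign back: reduced form of g is (-9,-7,-10)
reduced forms (-8, -3, -10) vs (-9, -7, -10) ⇒ inequivalent

no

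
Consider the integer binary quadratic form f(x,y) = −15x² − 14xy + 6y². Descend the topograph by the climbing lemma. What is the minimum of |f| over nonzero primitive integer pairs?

descent: ρ → (6,14,-15)  [lands on river]
river: ρ → (-15,16,5)
river: ρ → (5,14,-18)
river: ρ → (-18,22,1)
river: ρ → (1,22,-18)
river: ρ → (-18,14,5)
river: ρ → (5,16,-15)
river: ρ → (-15,14,6)
river: ρ → (6,22,-3)
river: ρ → (-3,20,13)
river: ρ → (13,6,-10)
river: ρ → (-10,14,9)
river: ρ → (9,22,-2)
river: ρ → (-2,22,9)
river: ρ → (9,14,-10)
river: ρ → (-10,6,13)
river: ρ → (13,20,-3)
river: ρ → (-3,22,6)
closes: descent 1, river 18
min |a| on river = 1

1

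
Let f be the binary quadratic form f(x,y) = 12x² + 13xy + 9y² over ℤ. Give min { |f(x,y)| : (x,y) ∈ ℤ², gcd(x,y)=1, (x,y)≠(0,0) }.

translate: b→-11 (≡13 mod 24), so (12,13,9)→(12,-11,8)
flip: (12,-11,8)→(8,11,12)
translate: b→-5 (≡11 mod 16), so (8,11,12)→(8,-5,9)
reduced (well bottom): (8,-5,9) with a≤c, −a<b≤a
well minimum = a = 8

8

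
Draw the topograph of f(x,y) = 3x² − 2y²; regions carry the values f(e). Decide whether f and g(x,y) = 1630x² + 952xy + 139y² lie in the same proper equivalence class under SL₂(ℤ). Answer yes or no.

D₁ = 24, D₂ = 24
river cycle of f (length 2): (-2, 4, 1), (1, 4, -2)
river cycle of g (length 2): (-2, 4, 1), (1, 4, -2)
cycles coincide ⇒ equivalent

yes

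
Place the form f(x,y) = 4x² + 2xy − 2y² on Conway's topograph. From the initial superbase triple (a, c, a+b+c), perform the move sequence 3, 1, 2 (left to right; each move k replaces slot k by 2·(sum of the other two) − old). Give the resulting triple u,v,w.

start (4,-2,4) = (f(1,0),f(0,1),f(1,1))
replace slot 3: 2·(4+(-2)) − 4 = 0 → (4,-2,0)
replace slot 1: 2·((-2)+0) − 4 = -8 → (-8,-2,0)
replace slot 2: 2·((-8)+0) − (-2) = -14 → (-8,-14,0)

-8,-14,0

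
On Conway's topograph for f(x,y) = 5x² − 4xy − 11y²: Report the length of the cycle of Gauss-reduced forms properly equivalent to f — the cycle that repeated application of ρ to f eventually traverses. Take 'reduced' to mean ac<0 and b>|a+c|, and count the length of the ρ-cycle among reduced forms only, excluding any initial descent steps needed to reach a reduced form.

D = 236, ⌊√D⌋ = 15
descent: ρ → (-11,4,5)
descent: ρ → (5,6,-10)  [lands on river]
river: ρ → (-10,14,1)
river: ρ → (1,14,-10)
river: ρ → (-10,6,5)
river: ρ → (5,14,-2)
river: ρ → (-2,14,5)
ρ-cycle length = 6 (tail of 2 descent steps not counted)

6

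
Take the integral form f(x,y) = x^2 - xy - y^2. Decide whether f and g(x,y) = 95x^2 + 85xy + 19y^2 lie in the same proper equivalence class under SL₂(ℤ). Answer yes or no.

D₁ = 5, D₂ = 5
river cycle of f (length 2): (-1, 1, 1), (1, 1, -1)
river cycle of g (length 2): (1, 1, -1), (-1, 1, 1)
cycles coincide ⇒ equivalent

yes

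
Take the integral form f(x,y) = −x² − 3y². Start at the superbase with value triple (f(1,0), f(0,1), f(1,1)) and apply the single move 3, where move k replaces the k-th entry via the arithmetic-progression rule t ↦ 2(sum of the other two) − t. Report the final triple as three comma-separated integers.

start (-1,-3,-4) = (f(1,0),f(0,1),f(1,1))
replace slot 3: 2·((-1)+(-3)) − (-4) = -4 → (-1,-3,-4)

-1,-3,-4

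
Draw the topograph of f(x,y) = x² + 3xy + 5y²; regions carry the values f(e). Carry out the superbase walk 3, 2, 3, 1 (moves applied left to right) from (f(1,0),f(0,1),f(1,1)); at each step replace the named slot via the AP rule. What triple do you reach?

start (1,5,9) = (f(1,0),f(0,1),f(1,1))
replace slot 3: 2·(1+5) − 9 = 3 → (1,5,3)
replace slot 2: 2·(1+3) − 5 = 3 → (1,3,3)
replace slot 3: 2·(1+3) − 3 = 5 → (1,3,5)
replace slot 1: 2·(3+5) − 1 = 15 → (15,3,5)

15,3,5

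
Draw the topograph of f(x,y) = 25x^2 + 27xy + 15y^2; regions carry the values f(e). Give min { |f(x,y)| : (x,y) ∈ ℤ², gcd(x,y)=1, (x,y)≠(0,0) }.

translate: b→-23 (≡27 mod 50), so (25,27,15)→(25,-23,13)
flip: (25,-23,13)→(13,23,25)
translate: b→-3 (≡23 mod 26), so (13,23,25)→(13,-3,15)
reduced (well bottom): (13,-3,15) with a≤c, −a<b≤a
well minimum = a = 13

13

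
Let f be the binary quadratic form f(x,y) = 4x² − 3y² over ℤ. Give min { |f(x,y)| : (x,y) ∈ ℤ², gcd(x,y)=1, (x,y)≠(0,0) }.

descent: ρ → (-3,6,1)  [lands on river]
river: ρ → (1,6,-3)
closes: descent 1, river 2
min |a| on river = 1

1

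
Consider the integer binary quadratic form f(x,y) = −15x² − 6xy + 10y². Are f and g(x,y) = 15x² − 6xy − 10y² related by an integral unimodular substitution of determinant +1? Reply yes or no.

D₁ = 636, D₂ = 636
river cycle of f (length 10): (10, 6, -15), (-15, 24, 1), (1, 24, -15), (-15, 6, 10), (10, 14, -11), (-11, 8, 13), (13, 18, -6), (-6, 18, 13), (13, 8, -11), (-11, 14, 10)
river cycle of g (length 10): (-10, 6, 15), (15, 24, -1), (-1, 24, 15), (15, 6, -10), (-10, 14, 11), (11, 8, -13), (-13, 18, 6), (6, 18, -13), (-13, 8, 11), (11, 14, -10)
cycles differ ⇒ inequivalent

no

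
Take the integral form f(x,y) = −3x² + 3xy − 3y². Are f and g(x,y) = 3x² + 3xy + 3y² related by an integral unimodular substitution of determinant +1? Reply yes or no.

D₁ = -27, D₂ = -27
f is negative-definite; reduce −f:
−f: translate: b→3 (≡-3 mod 6), so (3,-3,3)→(3,3,3)
−f: reduced (well bottom): (3,3,3) with a≤c, −a<b≤a
flip sign back: reduced form of f is (-3,-3,-3)
g: reduced (well bottom): (3,3,3) with a≤c, −a<b≤a
reduced forms (-3, -3, -3) vs (3, 3, 3) ⇒ inequivalent

no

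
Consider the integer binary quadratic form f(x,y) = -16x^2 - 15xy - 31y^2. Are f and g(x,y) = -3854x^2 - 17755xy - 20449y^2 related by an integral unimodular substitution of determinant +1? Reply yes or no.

D₁ = -1759, D₂ = -1759
f is negative-definite; reduce −f:
−f: reduced (well bottom): (16,15,31) with a≤c, −a<b≤a
flip sign back: reduced form of f is (-16,-15,-31)
g is negative-definite; reduce −g:
−g: translate: b→2339 (≡17755 mod 7708), so (3854,17755,20449)→(3854,2339,355)
−g: flip: (3854,2339,355)→(355,-2339,3854)
−g: translate: b→-209 (≡-2339 mod 710), so (355,-2339,3854)→(355,-209,32)
−g: flip: (355,-209,32)→(32,209,355)
−g: translate: b→17 (≡209 mod 64), so (32,209,355)→(32,17,16)
−g: flip: (32,17,16)→(16,-17,32)
−g: translate: b→15 (≡-17 mod 32), so (16,-17,32)→(16,15,31)
−g: reduced (well bottom): (16,15,31) with a≤c, −a<b≤a
flip sign back: reduced form of g is (-16,-15,-31)
reduced forms (-16, -15, -31) vs (-16, -15, -31) ⇒ equivalent

yes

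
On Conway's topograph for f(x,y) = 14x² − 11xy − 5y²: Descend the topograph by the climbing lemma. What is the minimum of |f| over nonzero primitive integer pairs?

descent: ρ → (-5,11,14)  [lands on river]
river: ρ → (14,17,-2)
river: ρ → (-2,19,5)
river: ρ → (5,11,-14)
river: ρ → (-14,17,2)
river: ρ → (2,19,-5)
closes: descent 1, river 6
min |a| on river = 2

2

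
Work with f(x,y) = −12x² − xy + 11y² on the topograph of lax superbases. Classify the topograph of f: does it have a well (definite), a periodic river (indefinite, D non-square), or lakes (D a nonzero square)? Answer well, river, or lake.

D = b²−4ac = (-1)² − 4·(-12)·11 = 529
D = 23² is a perfect square ⇒ form factors over ℤ ⇒ lakes

lake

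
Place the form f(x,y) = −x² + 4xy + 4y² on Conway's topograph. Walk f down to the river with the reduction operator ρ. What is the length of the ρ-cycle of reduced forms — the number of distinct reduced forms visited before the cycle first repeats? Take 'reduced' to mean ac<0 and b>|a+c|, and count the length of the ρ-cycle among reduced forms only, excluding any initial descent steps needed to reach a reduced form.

D = 32, ⌊√D⌋ = 5
river: ρ → (4,4,-1)
river: ρ → (-1,4,4)
ρ-cycle length = 2 (tail of 0 descent steps not counted)

2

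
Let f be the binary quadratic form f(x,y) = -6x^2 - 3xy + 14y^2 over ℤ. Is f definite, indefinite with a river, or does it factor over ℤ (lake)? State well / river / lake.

D = b²−4ac = (-3)² − 4·(-6)·14 = 345
D > 0 non-square ⇒ indefinite ⇒ periodic river

river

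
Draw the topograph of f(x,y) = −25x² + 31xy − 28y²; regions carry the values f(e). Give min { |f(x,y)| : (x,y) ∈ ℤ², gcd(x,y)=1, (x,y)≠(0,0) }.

translate: b→19 (≡-31 mod 50), so (25,-31,28)→(25,19,22)
flip: (25,19,22)→(22,-19,25)
reduced (well bottom): (22,-19,25) with a≤c, −a<b≤a
well minimum |f| = |-22| = 22 (negative-definite)

22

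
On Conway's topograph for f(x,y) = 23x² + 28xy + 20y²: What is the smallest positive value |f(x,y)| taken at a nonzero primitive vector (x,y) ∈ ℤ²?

translate: b→-18 (≡28 mod 46), so (23,28,20)→(23,-18,15)
flip: (23,-18,15)→(15,18,23)
translate: b→-12 (≡18 mod 30), so (15,18,23)→(15,-12,20)
reduced (well bottom): (15,-12,20) with a≤c, −a<b≤a
well minimum = a = 15

15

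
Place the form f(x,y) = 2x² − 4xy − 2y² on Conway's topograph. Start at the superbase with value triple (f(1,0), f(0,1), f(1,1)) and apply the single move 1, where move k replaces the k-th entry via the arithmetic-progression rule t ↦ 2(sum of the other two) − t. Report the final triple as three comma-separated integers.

start (2,-2,-4) = (f(1,0),f(0,1),f(1,1))
replace slot 1: 2·((-2)+(-4)) − 2 = -14 → (-14,-2,-4)

-14,-2,-4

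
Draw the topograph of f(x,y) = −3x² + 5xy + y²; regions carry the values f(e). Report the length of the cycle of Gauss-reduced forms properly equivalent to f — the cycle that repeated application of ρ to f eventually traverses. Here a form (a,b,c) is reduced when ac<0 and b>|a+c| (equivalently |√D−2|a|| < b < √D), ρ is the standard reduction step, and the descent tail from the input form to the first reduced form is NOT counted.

D = 37, ⌊√D⌋ = 6
river: ρ → (1,5,-3)
river: ρ → (-3,1,3)
river: ρ → (3,5,-1)
river: ρ → (-1,5,3)
river: ρ → (3,1,-3)
river: ρ → (-3,5,1)
ρ-cycle length = 6 (tail of 0 descent steps not counted)

6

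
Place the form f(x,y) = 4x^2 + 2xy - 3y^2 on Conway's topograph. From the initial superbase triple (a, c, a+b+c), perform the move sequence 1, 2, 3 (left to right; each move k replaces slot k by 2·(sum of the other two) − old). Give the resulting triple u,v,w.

start (4,-3,3) = (f(1,0),f(0,1),f(1,1))
replace slot 1: 2·((-3)+3) − 4 = -4 → (-4,-3,3)
replace slot 2: 2·((-4)+3) − (-3) = 1 → (-4,1,3)
replace slot 3: 2·((-4)+1) − 3 = -9 → (-4,1,-9)

-4,1,-9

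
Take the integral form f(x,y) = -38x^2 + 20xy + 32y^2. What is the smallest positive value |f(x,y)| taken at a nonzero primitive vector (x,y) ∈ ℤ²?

river: ρ → (32,44,-26)
river: ρ → (-26,60,16)
river: ρ → (16,68,-10)
river: ρ → (-10,72,2)
river: ρ → (2,72,-10)
river: ρ → (-10,68,16)
river: ρ → (16,60,-26)
river: ρ → (-26,44,32)
river: ρ → (32,20,-38)
river: ρ → (-38,56,14)
river: ρ → (14,56,-38)
river: ρ → (-38,20,32)
closes: descent 0, river 12
min |a| on river = 2

2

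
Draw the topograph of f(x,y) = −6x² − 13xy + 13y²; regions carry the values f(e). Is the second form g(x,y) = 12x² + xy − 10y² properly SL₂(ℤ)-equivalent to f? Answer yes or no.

D₁ = 481, D₂ = 481
river cycle of f (length 26): (13, 13, -6), (-6, 11, 15), (15, 19, -2), (-2, 21, 5), (5, 19, -6), (-6, 17, 8), (8, 15, -8), (-8, 17, 6), (6, 19, -5), (-5, 21, 2), … (16 more)
river cycle of g (length 30): (-10, 19, 3), (3, 17, -16), (-16, 15, 4), (4, 17, -12), (-12, 7, 9), (9, 11, -10), (-10, 9, 10), (10, 11, -9), (-9, 7, 12), (12, 17, -4), … (20 more)
cycles differ ⇒ inequivalent

no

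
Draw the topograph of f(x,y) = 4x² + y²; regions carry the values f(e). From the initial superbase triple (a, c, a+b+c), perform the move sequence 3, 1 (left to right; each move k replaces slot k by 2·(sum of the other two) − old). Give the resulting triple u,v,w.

start (4,1,5) = (f(1,0),f(0,1),f(1,1))
replace slot 3: 2·(4+1) − 5 = 5 → (4,1,5)
replace slot 1: 2·(1+5) − 4 = 8 → (8,1,5)

8,1,5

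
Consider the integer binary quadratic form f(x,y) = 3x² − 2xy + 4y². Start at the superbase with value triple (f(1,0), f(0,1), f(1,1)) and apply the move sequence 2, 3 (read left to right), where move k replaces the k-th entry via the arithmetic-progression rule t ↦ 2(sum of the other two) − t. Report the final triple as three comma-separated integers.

start (3,4,5) = (f(1,0),f(0,1),f(1,1))
replace slot 2: 2·(3+5) − 4 = 12 → (3,12,5)
replace slot 3: 2·(3+12) − 5 = 25 → (3,12,25)

3,12,25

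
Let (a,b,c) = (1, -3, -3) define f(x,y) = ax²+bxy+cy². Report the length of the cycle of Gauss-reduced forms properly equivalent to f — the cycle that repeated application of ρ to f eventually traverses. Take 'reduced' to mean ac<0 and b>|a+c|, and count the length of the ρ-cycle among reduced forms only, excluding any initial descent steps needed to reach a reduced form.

D = 21, ⌊√D⌋ = 4
descent: ρ → (-3,3,1)  [lands on river]
river: ρ → (1,3,-3)
ρ-cycle length = 2 (tail of 1 descent step not counted)

2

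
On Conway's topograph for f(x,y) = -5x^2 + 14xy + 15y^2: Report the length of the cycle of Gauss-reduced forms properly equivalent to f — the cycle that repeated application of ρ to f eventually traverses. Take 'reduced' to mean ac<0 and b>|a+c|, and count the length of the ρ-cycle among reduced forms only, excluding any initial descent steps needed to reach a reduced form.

D = 496, ⌊√D⌋ = 22
river: ρ → (15,16,-4)
river: ρ → (-4,16,15)
river: ρ → (15,14,-5)
river: ρ → (-5,16,12)
river: ρ → (12,8,-9)
river: ρ → (-9,10,11)
river: ρ → (11,12,-8)
river: ρ → (-8,20,3)
river: ρ → (3,22,-1)
river: ρ → (-1,22,3)
river: ρ → (3,20,-8)
river: ρ → (-8,12,11)
river: ρ → (11,10,-9)
river: ρ → (-9,8,12)
river: ρ → (12,16,-5)
river: ρ → (-5,14,15)
ρ-cycle length = 16 (tail of 0 descent steps not counted)

16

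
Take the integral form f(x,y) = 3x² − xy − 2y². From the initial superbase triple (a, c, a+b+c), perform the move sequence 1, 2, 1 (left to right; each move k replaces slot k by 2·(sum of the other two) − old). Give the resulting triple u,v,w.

start (3,-2,0) = (f(1,0),f(0,1),f(1,1))
replace slot 1: 2·((-2)+0) − 3 = -7 → (-7,-2,0)
replace slot 2: 2·((-7)+0) − (-2) = -12 → (-7,-12,0)
replace slot 1: 2·((-12)+0) − (-7) = -17 → (-17,-12,0)

-17,-12,0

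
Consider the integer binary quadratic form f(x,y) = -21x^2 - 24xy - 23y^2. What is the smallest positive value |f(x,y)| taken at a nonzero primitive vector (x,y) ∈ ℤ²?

translate: b→-18 (≡24 mod 42), so (21,24,23)→(21,-18,20)
flip: (21,-18,20)→(20,18,21)
reduced (well bottom): (20,18,21) with a≤c, −a<b≤a
well minimum |f| = |-20| = 20 (negative-definite)

20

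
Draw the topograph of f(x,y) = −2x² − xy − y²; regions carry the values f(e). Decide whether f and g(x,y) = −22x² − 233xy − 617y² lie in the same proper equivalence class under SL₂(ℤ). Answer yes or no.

D₁ = -7, D₂ = -7
f is negative-definite; reduce −f:
−f: flip: (2,1,1)→(1,-1,2)
−f: translate: b→1 (≡-1 mod 2), so (1,-1,2)→(1,1,2)
−f: reduced (well bottom): (1,1,2) with a≤c, −a<b≤a
flip sign back: reduced form of f is (-1,-1,-2)
g is negative-definite; reduce −g:
−g: translate: b→13 (≡233 mod 44), so (22,233,617)→(22,13,2)
−g: flip: (22,13,2)→(2,-13,22)
−g: translate: b→-1 (≡-13 mod 4), so (2,-13,22)→(2,-1,1)
−g: flip: (2,-1,1)→(1,1,2)
−g: reduced (well bottom): (1,1,2) with a≤c, −a<b≤a
flip sign back: reduced form of g is (-1,-1,-2)
reduced forms (-1, -1, -2) vs (-1, -1, -2) ⇒ equivalent

yes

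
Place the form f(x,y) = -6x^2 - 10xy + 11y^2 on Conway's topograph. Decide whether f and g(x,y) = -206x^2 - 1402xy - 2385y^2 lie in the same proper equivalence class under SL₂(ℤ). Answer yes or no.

D₁ = 364, D₂ = 364
river cycle of f (length 8): (11, 10, -6), (-6, 14, 7), (7, 14, -6), (-6, 10, 11), (11, 12, -5), (-5, 18, 2), (2, 18, -5), (-5, 12, 11)
river cycle of g (length 8): (-5, 12, 11), (11, 10, -6), (-6, 14, 7), (7, 14, -6), (-6, 10, 11), (11, 12, -5), (-5, 18, 2), (2, 18, -5)
cycles coincide ⇒ equivalent

yes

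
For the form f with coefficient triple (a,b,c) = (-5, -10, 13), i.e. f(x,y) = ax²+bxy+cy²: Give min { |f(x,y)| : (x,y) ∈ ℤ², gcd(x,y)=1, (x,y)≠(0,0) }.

descent: ρ → (13,10,-5)  [lands on river]
river: ρ → (-5,10,13)
river: ρ → (13,16,-2)
river: ρ → (-2,16,13)
closes: descent 1, river 4
min |a| on river = 2

2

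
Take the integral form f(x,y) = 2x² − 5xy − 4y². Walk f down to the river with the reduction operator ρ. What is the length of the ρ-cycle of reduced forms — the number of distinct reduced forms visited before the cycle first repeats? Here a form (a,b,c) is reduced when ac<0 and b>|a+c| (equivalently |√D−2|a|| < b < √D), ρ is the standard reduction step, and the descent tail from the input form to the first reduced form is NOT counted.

D = 57, ⌊√D⌋ = 7
descent: ρ → (-4,5,2)  [lands on river]
river: ρ → (2,7,-1)
river: ρ → (-1,7,2)
river: ρ → (2,5,-4)
river: ρ → (-4,3,3)
river: ρ → (3,3,-4)
ρ-cycle length = 6 (tail of 1 descent step not counted)

6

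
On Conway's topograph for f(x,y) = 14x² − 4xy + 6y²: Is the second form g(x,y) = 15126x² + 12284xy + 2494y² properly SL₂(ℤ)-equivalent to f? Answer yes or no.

D₁ = -320, D₂ = -320
f: flip: (14,-4,6)→(6,4,14)
f: reduced (well bottom): (6,4,14) with a≤c, −a<b≤a
g: flip: (15126,12284,2494)→(2494,-12284,15126)
g: translate: b→-2308 (≡-12284 mod 4988), so (2494,-12284,15126)→(2494,-2308,534)
g: flip: (2494,-2308,534)→(534,2308,2494)
g: translate: b→172 (≡2308 mod 1068), so (534,2308,2494)→(534,172,14)
g: flip: (534,172,14)→(14,-172,534)
g: translate: b→-4 (≡-172 mod 28), so (14,-172,534)→(14,-4,6)
g: flip: (14,-4,6)→(6,4,14)
g: reduced (well bottom): (6,4,14) with a≤c, −a<b≤a
reduced forms (6, 4, 14) vs (6, 4, 14) ⇒ equivalent

yes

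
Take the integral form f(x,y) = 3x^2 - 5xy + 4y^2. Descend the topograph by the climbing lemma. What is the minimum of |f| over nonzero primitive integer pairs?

translate: b→1 (≡-5 mod 6), so (3,-5,4)→(3,1,2)
flip: (3,1,2)→(2,-1,3)
reduced (well bottom): (2,-1,3) with a≤c, −a<b≤a
well minimum = a = 2

2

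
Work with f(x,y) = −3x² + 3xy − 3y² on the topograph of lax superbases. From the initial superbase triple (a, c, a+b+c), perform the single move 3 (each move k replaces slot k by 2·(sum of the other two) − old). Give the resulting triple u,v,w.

start (-3,-3,-3) = (f(1,0),f(0,1),f(1,1))
replace slot 3: 2·((-3)+(-3)) − (-3) = -9 → (-3,-3,-9)

-3,-3,-9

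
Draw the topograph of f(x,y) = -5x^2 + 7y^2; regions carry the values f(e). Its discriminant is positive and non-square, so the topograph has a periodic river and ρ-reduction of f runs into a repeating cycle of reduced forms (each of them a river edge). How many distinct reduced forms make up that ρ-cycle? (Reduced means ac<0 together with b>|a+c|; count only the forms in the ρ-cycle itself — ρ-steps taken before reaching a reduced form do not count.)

D = 140, ⌊√D⌋ = 11
descent: ρ → (7,0,-5)
descent: ρ → (-5,10,2)  [lands on river]
river: ρ → (2,10,-5)
ρ-cycle length = 2 (tail of 2 descent steps not counted)

2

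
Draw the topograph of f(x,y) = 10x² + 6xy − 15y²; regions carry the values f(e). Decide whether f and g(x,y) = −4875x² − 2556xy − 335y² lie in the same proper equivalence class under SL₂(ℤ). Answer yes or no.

D₁ = 636, D₂ = 636
river cycle of f (length 10): (-15, 24, 1), (1, 24, -15), (-15, 6, 10), (10, 14, -11), (-11, 8, 13), (13, 18, -6), (-6, 18, 13), (13, 8, -11), (-11, 14, 10), (10, 6, -15)
river cycle of g (length 10): (-11, 14, 10), (10, 6, -15), (-15, 24, 1), (1, 24, -15), (-15, 6, 10), (10, 14, -11), (-11, 8, 13), (13, 18, -6), (-6, 18, 13), (13, 8, -11)
cycles coincide ⇒ equivalent

yes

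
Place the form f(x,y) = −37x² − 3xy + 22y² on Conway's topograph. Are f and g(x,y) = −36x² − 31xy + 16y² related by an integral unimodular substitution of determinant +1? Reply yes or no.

D₁ = 3265, D₂ = 3265
river cycle of f (length 74): (22, 47, -12), (-12, 49, 18), (18, 23, -38), (-38, 53, 3), (3, 55, -20), (-20, 25, 33), (33, 41, -12), (-12, 55, 5), (5, 55, -12), (-12, 41, 33), … (64 more)
river cycle of g (length 66): (16, 31, -36), (-36, 41, 11), (11, 47, -24), (-24, 49, 9), (9, 41, -44), (-44, 47, 6), (6, 49, -36), (-36, 23, 19), (19, 53, -6), (-6, 55, 10), … (56 more)
cycles differ ⇒ inequivalent

no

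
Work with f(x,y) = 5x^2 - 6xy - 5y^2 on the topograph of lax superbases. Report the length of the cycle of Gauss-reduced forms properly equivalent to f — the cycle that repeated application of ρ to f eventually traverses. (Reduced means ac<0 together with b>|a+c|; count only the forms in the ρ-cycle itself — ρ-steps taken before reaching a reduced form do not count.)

D = 136, ⌊√D⌋ = 11
descent: ρ → (-5,6,5)  [lands on river]
river: ρ → (5,4,-6)
river: ρ → (-6,8,3)
river: ρ → (3,10,-3)
river: ρ → (-3,8,6)
river: ρ → (6,4,-5)
ρ-cycle length = 6 (tail of 1 descent step not counted)

6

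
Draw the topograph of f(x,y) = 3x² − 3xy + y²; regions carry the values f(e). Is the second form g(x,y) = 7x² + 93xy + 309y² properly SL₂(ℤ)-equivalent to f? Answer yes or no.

D₁ = -3, D₂ = -3
f: translate: b→3 (≡-3 mod 6), so (3,-3,1)→(3,3,1)
f: flip: (3,3,1)→(1,-3,3)
f: translate: b→1 (≡-3 mod 2), so (1,-3,3)→(1,1,1)
f: reduced (well bottom): (1,1,1) with a≤c, −a<b≤a
g: translate: b→-5 (≡93 mod 14), so (7,93,309)→(7,-5,1)
g: flip: (7,-5,1)→(1,5,7)
g: translate: b→1 (≡5 mod 2), so (1,5,7)→(1,1,1)
g: reduced (well bottom): (1,1,1) with a≤c, −a<b≤a
reduced forms (1, 1, 1) vs (1, 1, 1) ⇒ equivalent

yes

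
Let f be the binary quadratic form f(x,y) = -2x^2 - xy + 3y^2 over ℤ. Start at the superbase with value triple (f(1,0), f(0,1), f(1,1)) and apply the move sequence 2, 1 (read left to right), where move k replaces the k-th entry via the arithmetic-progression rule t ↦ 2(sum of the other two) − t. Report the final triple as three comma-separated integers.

start (-2,3,0) = (f(1,0),f(0,1),f(1,1))
replace slot 2: 2·((-2)+0) − 3 = -7 → (-2,-7,0)
replace slot 1: 2·((-7)+0) − (-2) = -12 → (-12,-7,0)

-12,-7,0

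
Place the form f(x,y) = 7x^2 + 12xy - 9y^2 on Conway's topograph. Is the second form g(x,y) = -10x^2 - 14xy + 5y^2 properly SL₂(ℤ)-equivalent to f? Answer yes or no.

D₁ = 396, D₂ = 396
river cycle of f (length 4): (-9, 6, 10), (10, 14, -5), (-5, 16, 7), (7, 12, -9)
river cycle of g (length 4): (5, 14, -10), (-10, 6, 9), (9, 12, -7), (-7, 16, 5)
cycles differ ⇒ inequivalent

no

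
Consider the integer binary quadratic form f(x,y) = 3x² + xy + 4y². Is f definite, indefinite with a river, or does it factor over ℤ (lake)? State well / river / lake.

D = b²−4ac = 1² − 4·3·4 = -47
D < 0 ⇒ definite ⇒ every region one sign ⇒ single well

well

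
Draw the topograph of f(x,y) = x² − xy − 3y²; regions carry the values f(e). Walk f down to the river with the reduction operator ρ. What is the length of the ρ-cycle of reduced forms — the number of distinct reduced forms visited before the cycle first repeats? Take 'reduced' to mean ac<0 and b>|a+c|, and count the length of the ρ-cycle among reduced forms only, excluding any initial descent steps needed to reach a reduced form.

D = 13, ⌊√D⌋ = 3
descent: ρ → (-3,1,1)
descent: ρ → (1,3,-1)  [lands on river]
river: ρ → (-1,3,1)
ρ-cycle length = 2 (tail of 2 descent steps not counted)

2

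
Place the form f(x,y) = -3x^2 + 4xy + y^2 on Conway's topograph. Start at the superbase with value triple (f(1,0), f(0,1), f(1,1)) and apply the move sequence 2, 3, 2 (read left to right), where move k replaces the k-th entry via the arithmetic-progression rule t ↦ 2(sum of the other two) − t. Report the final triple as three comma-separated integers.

start (-3,1,2) = (f(1,0),f(0,1),f(1,1))
replace slot 2: 2·((-3)+2) − 1 = -3 → (-3,-3,2)
replace slot 3: 2·((-3)+(-3)) − 2 = -14 → (-3,-3,-14)
replace slot 2: 2·((-3)+(-14)) − (-3) = -31 → (-3,-31,-14)

-3,-31,-14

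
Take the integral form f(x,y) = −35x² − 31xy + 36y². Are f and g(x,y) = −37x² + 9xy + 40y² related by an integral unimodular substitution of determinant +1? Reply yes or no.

D₁ = 6001, D₂ = 6001
river cycle of f (length 36): (36, 31, -35), (-35, 39, 32), (32, 25, -42), (-42, 59, 15), (15, 61, -38), (-38, 15, 38), (38, 61, -15), (-15, 59, 42), (42, 25, -32), (-32, 39, 35), … (26 more)
river cycle of g (length 30): (40, 71, -6), (-6, 73, 28), (28, 39, -40), (-40, 41, 27), (27, 67, -14), (-14, 73, 12), (12, 71, -20), (-20, 49, 45), (45, 41, -24), (-24, 55, 31), … (20 more)
cycles differ ⇒ inequivalent

no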